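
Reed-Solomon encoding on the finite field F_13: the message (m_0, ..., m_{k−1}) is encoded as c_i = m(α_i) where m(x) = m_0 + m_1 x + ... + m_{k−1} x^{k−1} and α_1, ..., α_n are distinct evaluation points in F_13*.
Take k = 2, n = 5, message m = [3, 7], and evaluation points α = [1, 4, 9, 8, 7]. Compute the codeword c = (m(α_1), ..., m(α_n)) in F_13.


c = [10, 5, 1, 7, 0]

Message polynomial: m(x) = 3 + 7·x (mod 13).
For each evaluation point α_i, compute m(α_i) mod 13:
  α_1 = 1: Horner steps 7 → 10, so m(1) = 10.
  α_2 = 4: Horner steps 7 → 5, so m(4) = 5.
  α_3 = 9: Horner steps 7 → 1, so m(9) = 1.
  α_4 = 8: Horner steps 7 → 7, so m(8) = 7.
  α_5 = 7: Horner steps 7 → 0, so m(7) = 0.
Codeword c = [10, 5, 1, 7, 0] ∈ F_13^5.


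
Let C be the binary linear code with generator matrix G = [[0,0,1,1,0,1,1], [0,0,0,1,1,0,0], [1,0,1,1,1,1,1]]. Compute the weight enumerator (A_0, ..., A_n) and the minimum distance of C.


Weight distribution: A_0 = 1, A_2 = 3, A_4 = 3, A_6 = 1. Minimum distance d = 2.

Enumerate all 2^3 = 8 messages m ∈ F_2^3.
For each, compute codeword c = mG in F_2^7, then tally its weight.
  m = 000 → c = 0000000, weight = 0.
  m = 100 → c = 0011011, weight = 4.
  m = 010 → c = 0001100, weight = 2.
  m = 110 → c = 0010111, weight = 4.
  m = 001 → c = 1011111, weight = 6.
  m = 101 → c = 1000100, weight = 2.
  m = 011 → c = 1010011, weight = 4.
  m = 111 → c = 1001000, weight = 2.
Tally weights:
  weight 0: 1 codewords.
  weight 2: 3 codewords.
  weight 4: 3 codewords.
  weight 6: 1 codewords.
Minimum distance d = smallest w > 0 with A_w > 0 = 2.
Sanity: Σ A_w = 8 = 2^3 = 8 ✓.


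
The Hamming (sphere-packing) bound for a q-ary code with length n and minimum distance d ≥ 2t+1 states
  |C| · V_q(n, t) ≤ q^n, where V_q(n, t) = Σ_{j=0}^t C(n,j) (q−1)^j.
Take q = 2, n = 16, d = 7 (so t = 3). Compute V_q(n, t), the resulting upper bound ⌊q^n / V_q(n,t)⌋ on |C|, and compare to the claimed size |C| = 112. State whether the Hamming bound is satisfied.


V_q(n, t) = 697, q^n = 65536, Hamming bound = 94, |C| = 112 > bound (violated).

Step 1: Compute V_q(n, t) = Σ_{j=0}^3 C(n, j) (q−1)^j.
  j = 0: C(16,0)·(1)^0 = 1·1 = 1.
  j = 1: C(16,1)·(1)^1 = 16·1 = 16.
  j = 2: C(16,2)·(1)^2 = 120·1 = 120.
  j = 3: C(16,3)·(1)^3 = 560·1 = 560.
  V_q(n, t) = 1 + 16 + 120 + 560 = 697.
Step 2: q^n = 2^16 = 65536.
Step 3: Hamming bound ⌊q^n / V_q(n,t)⌋ = ⌊65536/697⌋ = 94.
Step 4: Compare |C| = 112 to 94: violated.
The claimed |C| lies above the Hamming bound, so no 2-ary code of length 16 with d ≥ 7 can have 112 codewords.


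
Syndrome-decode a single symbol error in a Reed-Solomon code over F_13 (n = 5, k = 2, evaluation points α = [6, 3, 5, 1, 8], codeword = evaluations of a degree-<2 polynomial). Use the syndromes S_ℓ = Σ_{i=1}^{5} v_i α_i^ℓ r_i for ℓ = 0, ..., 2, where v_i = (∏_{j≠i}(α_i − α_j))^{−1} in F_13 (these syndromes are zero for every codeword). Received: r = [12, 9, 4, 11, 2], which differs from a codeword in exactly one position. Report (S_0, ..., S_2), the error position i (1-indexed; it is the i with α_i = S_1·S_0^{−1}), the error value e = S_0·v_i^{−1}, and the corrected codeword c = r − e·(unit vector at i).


S = (12, 10, 4), error at position 2, error magnitude e = 8, c = [12, 1, 4, 11, 2].

Step 1: column multipliers v_i = (∏_{j≠i}(α_i − α_j))^{−1} mod 13.
  i = 1 (α = 6): (6−3)(6−5)(6−1)(6−8) = 3·1·5·(−2) = −30 ≡ 9, so v_1 = 9^{−1} = 3 (mod 13).
  i = 2 (α = 3): (3−6)(3−5)(3−1)(3−8) = (−3)·(−2)·2·(−5) = −60 ≡ 5, so v_2 = 5^{−1} = 8 (mod 13).
  i = 3 (α = 5): (5−6)(5−3)(5−1)(5−8) = (−1)·2·4·(−3) = 24 ≡ 11, so v_3 = 11^{−1} = 6 (mod 13).
  i = 4 (α = 1): (1−6)(1−3)(1−5)(1−8) = (−5)·(−2)·(−4)·(−7) = 280 ≡ 7, so v_4 = 7^{−1} = 2 (mod 13).
  i = 5 (α = 8): (8−6)(8−3)(8−5)(8−1) = 2·5·3·7 = 210 ≡ 2, so v_5 = 2^{−1} = 7 (mod 13).
  v = [3, 8, 6, 2, 7].
Step 2: syndromes of r = [12, 9, 4, 11, 2] (all sums mod 13).
  S_0 = Σ v_i r_i = 3·12 + 8·9 + 6·4 + 2·11 + 7·2 = 168 ≡ 12.
  S_1 = Σ v_i α_i r_i = 3·6·12 + 8·3·9 + 6·5·4 + 2·1·11 + 7·8·2 = 686 ≡ 10.
  α_i^2 mod 13 = [10, 9, 12, 1, 12].
  S_2 = Σ v_i α_i^2 r_i = 3·10·12 + 8·9·9 + 6·12·4 + 2·1·11 + 7·12·2 = 1486 ≡ 4.
  S = (12, 10, 4) ≠ 0, so r is not a codeword (an error is present).
Step 3: locate the error. For a single error e at position i, S_ℓ = v_i·e·α_i^ℓ, so α_err = S_1/S_0.
  S_0^{−1} = 12^{−1} = 12 (mod 13), so α_err = 10·12 = 120 ≡ 3 = α_2. Error position i = 2.
  Consistency check: S_2/S_1 = 4·4 = 16 ≡ 3 = α_err ✓ (single-error assumption holds).
Step 4: error magnitude e = S_0/v_2 = S_0·∏_{j≠2}(α_2 − α_j) = 12·5 = 60 ≡ 8 (mod 13).
Step 5: correct position 2: c_2 = r_2 − e = 9 − 8 ≡ 1 (mod 13). Hence c = [12, 1, 4, 11, 2].
  Check: interpolating c through the α_i gives m(x) = 3 + 8·x (degree < 2) with m(α_i) = c_i for every i, so c is indeed a codeword.


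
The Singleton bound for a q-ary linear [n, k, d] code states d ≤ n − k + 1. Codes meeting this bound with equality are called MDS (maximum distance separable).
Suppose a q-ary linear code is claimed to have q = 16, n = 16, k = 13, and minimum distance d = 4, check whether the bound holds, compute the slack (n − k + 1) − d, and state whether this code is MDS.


Singleton RHS = n − k + 1 = 4, slack = 0, bound satisfied, MDS.

Singleton bound: d ≤ n − k + 1.
Here n = 16, k = 13, so n − k + 1 = 4.
Given d = 4, check d ≤ 4: YES.
Slack = (n − k + 1) − d = 0.
The code is MDS (slack = 0).
Description: the claimed parameters are [16, 13, 4]_16; such a code would be MDS (meets Singleton bound).


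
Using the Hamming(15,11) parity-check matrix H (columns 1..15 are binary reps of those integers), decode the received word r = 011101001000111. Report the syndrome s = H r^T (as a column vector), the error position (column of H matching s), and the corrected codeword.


s = (0, 1, 1, 0)^T, error position = 6, corrected codeword c = 011100001000111

Compute s = H r^T mod 2 one row at a time:
  s_1 = 0 + 1 + 0 + 0 + 0 + 1 + 1 + 1 = 4 ≡ 0 (mod 2).
  s_2 = 1 + 0 + 1 + 0 + 0 + 1 + 1 + 1 = 5 ≡ 1 (mod 2).
  s_3 = 1 + 1 + 1 + 0 + 0 + 0 + 1 + 1 = 5 ≡ 1 (mod 2).
  s_4 = 0 + 1 + 0 + 0 + 1 + 0 + 1 + 1 = 4 ≡ 0 (mod 2).
s = (0, 1, 1, 0)^T — this equals column 6 of H (binary 0110), so error is at position 6.
Correct: flip bit 6 of r = 011101001000111 to get c = 011100001000111.


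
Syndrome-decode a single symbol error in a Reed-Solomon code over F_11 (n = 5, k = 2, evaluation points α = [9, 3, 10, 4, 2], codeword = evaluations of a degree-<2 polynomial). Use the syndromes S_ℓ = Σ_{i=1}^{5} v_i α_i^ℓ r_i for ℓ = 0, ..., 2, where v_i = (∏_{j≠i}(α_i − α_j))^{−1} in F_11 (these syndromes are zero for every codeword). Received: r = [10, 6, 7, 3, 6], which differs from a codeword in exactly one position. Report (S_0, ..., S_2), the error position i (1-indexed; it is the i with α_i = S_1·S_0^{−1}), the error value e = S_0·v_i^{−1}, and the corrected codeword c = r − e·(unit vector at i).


S = (4, 8, 5), error at position 5, error magnitude e = 8, c = [10, 6, 7, 3, 9].

Step 1: column multipliers v_i = (∏_{j≠i}(α_i − α_j))^{−1} mod 11.
  i = 1 (α = 9): (9−3)(9−10)(9−4)(9−2) = 6·(−1)·5·7 = −210 ≡ 10, so v_1 = 10^{−1} = 10 (mod 11).
  i = 2 (α = 3): (3−9)(3−10)(3−4)(3−2) = (−6)·(−7)·(−1)·1 = −42 ≡ 2, so v_2 = 2^{−1} = 6 (mod 11).
  i = 3 (α = 10): (10−9)(10−3)(10−4)(10−2) = 1·7·6·8 = 336 ≡ 6, so v_3 = 6^{−1} = 2 (mod 11).
  i = 4 (α = 4): (4−9)(4−3)(4−10)(4−2) = (−5)·1·(−6)·2 = 60 ≡ 5, so v_4 = 5^{−1} = 9 (mod 11).
  i = 5 (α = 2): (2−9)(2−3)(2−10)(2−4) = (−7)·(−1)·(−8)·(−2) = 112 ≡ 2, so v_5 = 2^{−1} = 6 (mod 11).
  v = [10, 6, 2, 9, 6].
Step 2: syndromes of r = [10, 6, 7, 3, 6] (all sums mod 11).
  S_0 = Σ v_i r_i = 10·10 + 6·6 + 2·7 + 9·3 + 6·6 = 213 ≡ 4.
  S_1 = Σ v_i α_i r_i = 10·9·10 + 6·3·6 + 2·10·7 + 9·4·3 + 6·2·6 = 1328 ≡ 8.
  α_i^2 mod 11 = [4, 9, 1, 5, 4].
  S_2 = Σ v_i α_i^2 r_i = 10·4·10 + 6·9·6 + 2·1·7 + 9·5·3 + 6·4·6 = 1017 ≡ 5.
  S = (4, 8, 5) ≠ 0, so r is not a codeword (an error is present).
Step 3: locate the error. For a single error e at position i, S_ℓ = v_i·e·α_i^ℓ, so α_err = S_1/S_0.
  S_0^{−1} = 4^{−1} = 3 (mod 11), so α_err = 8·3 = 24 ≡ 2 = α_5. Error position i = 5.
  Consistency check: S_2/S_1 = 5·7 = 35 ≡ 2 = α_err ✓ (single-error assumption holds).
Step 4: error magnitude e = S_0/v_5 = S_0·∏_{j≠5}(α_5 − α_j) = 4·2 = 8 ≡ 8 (mod 11).
Step 5: correct position 5: c_5 = r_5 − e = 6 − 8 ≡ 9 (mod 11). Hence c = [10, 6, 7, 3, 9].
  Check: interpolating c through the α_i gives m(x) = 4 + 8·x (degree < 2) with m(α_i) = c_i for every i, so c is indeed a codeword.


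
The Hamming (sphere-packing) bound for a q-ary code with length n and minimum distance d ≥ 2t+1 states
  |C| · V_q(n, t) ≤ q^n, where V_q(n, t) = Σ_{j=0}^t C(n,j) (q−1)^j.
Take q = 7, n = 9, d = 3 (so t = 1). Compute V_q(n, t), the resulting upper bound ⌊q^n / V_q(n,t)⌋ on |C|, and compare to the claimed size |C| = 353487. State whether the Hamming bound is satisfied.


V_q(n, t) = 55, q^n = 40353607, Hamming bound = 733701, |C| = 353487 ≤ bound (satisfied).

Step 1: Compute V_q(n, t) = Σ_{j=0}^1 C(n, j) (q−1)^j.
  j = 0: C(9,0)·(6)^0 = 1·1 = 1.
  j = 1: C(9,1)·(6)^1 = 9·6 = 54.
  V_q(n, t) = 1 + 54 = 55.
Step 2: q^n = 7^9 = 40353607.
Step 3: Hamming bound ⌊q^n / V_q(n,t)⌋ = ⌊40353607/55⌋ = 733701.
Step 4: Compare |C| = 353487 to 733701: satisfied.
The claimed |C| lies below the Hamming bound.


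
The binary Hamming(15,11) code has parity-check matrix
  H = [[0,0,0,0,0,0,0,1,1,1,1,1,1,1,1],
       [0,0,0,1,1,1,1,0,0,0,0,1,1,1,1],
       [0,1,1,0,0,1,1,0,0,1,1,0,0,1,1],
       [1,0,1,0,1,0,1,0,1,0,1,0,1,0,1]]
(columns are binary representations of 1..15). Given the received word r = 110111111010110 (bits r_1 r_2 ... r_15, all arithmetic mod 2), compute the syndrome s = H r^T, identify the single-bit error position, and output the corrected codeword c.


s = (1, 0, 1, 0)^T, error position = 10, corrected codeword c = 110111111110110

Compute s = H r^T mod 2 one row at a time:
  s_1 = 1 + 1 + 0 + 1 + 0 + 1 + 1 + 0 = 5 ≡ 1 (mod 2).
  s_2 = 1 + 1 + 1 + 1 + 0 + 1 + 1 + 0 = 6 ≡ 0 (mod 2).
  s_3 = 1 + 0 + 1 + 1 + 0 + 1 + 1 + 0 = 5 ≡ 1 (mod 2).
  s_4 = 1 + 0 + 1 + 1 + 1 + 1 + 1 + 0 = 6 ≡ 0 (mod 2).
s = (1, 0, 1, 0)^T — this equals column 10 of H (binary 1010), so error is at position 10.
Correct: flip bit 10 of r = 110111111010110 to get c = 110111111110110.


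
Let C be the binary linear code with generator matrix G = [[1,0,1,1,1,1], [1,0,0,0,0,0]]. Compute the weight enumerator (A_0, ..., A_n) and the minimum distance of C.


Weight distribution: A_0 = 1, A_1 = 1, A_4 = 1, A_5 = 1. Minimum distance d = 1.

Enumerate all 2^2 = 4 messages m ∈ F_2^2.
For each, compute codeword c = mG in F_2^6, then tally its weight.
  m = 00 → c = 000000, weight = 0.
  m = 10 → c = 101111, weight = 5.
  m = 01 → c = 100000, weight = 1.
  m = 11 → c = 001111, weight = 4.
Tally weights:
  weight 0: 1 codewords.
  weight 1: 1 codewords.
  weight 4: 1 codewords.
  weight 5: 1 codewords.
Minimum distance d = smallest w > 0 with A_w > 0 = 1.
Sanity: Σ A_w = 4 = 2^2 = 4 ✓.


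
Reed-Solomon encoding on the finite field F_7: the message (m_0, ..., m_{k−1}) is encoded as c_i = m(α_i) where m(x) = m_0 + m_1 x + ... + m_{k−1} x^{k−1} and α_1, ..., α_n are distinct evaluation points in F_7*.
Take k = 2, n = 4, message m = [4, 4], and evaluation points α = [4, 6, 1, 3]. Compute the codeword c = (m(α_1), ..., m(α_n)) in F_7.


c = [6, 0, 1, 2]

Message polynomial: m(x) = 4 + 4·x (mod 7).
For each evaluation point α_i, compute m(α_i) mod 7:
  α_1 = 4: Horner steps 4 → 6, so m(4) = 6.
  α_2 = 6: Horner steps 4 → 0, so m(6) = 0.
  α_3 = 1: Horner steps 4 → 1, so m(1) = 1.
  α_4 = 3: Horner steps 4 → 2, so m(3) = 2.
Codeword c = [6, 0, 1, 2] ∈ F_7^4.


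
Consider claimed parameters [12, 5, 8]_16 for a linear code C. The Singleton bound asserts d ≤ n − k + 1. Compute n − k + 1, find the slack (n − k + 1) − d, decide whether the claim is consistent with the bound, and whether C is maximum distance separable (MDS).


Singleton RHS = n − k + 1 = 8, slack = 0, bound satisfied, MDS.

Singleton bound: d ≤ n − k + 1.
Here n = 12, k = 5, so n − k + 1 = 8.
Given d = 8, check d ≤ 8: YES.
Slack = (n − k + 1) − d = 0.
The code is MDS (slack = 0).
Description: the claimed parameters are [12, 5, 8]_16; such a code would be MDS (meets Singleton bound).


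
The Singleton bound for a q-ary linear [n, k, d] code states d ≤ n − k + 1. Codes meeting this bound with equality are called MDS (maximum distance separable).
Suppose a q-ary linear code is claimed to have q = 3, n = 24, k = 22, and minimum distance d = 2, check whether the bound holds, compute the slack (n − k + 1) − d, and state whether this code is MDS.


Singleton RHS = n − k + 1 = 3, slack = 1, bound satisfied, not MDS.

Singleton bound: d ≤ n − k + 1.
Here n = 24, k = 22, so n − k + 1 = 3.
Given d = 2, check d ≤ 3: YES.
Slack = (n − k + 1) − d = 1.
The code is NOT MDS (slack = 1 > 0).
Description: the claimed parameters are [24, 22, 2]_3; such a code would be non-MDS.


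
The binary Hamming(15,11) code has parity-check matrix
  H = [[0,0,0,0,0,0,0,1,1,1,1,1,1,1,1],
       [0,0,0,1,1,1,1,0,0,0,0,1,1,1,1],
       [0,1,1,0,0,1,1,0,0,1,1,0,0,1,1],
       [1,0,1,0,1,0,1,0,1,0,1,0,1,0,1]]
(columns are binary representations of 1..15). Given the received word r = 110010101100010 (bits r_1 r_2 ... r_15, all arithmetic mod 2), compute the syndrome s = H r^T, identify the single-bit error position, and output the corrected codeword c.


s = (1, 1, 0, 0)^T, error position = 12, corrected codeword c = 110010101101010

Compute s = H r^T mod 2 one row at a time:
  s_1 = 0 + 1 + 1 + 0 + 0 + 0 + 1 + 0 = 3 ≡ 1 (mod 2).
  s_2 = 0 + 1 + 0 + 1 + 0 + 0 + 1 + 0 = 3 ≡ 1 (mod 2).
  s_3 = 1 + 0 + 0 + 1 + 1 + 0 + 1 + 0 = 4 ≡ 0 (mod 2).
  s_4 = 1 + 0 + 1 + 1 + 1 + 0 + 0 + 0 = 4 ≡ 0 (mod 2).
s = (1, 1, 0, 0)^T — this equals column 12 of H (binary 1100), so error is at position 12.
Correct: flip bit 12 of r = 110010101100010 to get c = 110010101101010.


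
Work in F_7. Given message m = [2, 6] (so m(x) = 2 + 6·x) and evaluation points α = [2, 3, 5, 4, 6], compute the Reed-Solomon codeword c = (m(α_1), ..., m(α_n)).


c = [0, 6, 4, 5, 3]

Message polynomial: m(x) = 2 + 6·x (mod 7).
For each evaluation point α_i, compute m(α_i) mod 7:
  α_1 = 2: Horner steps 6 → 0, so m(2) = 0.
  α_2 = 3: Horner steps 6 → 6, so m(3) = 6.
  α_3 = 5: Horner steps 6 → 4, so m(5) = 4.
  α_4 = 4: Horner steps 6 → 5, so m(4) = 5.
  α_5 = 6: Horner steps 6 → 3, so m(6) = 3.
Codeword c = [0, 6, 4, 5, 3] ∈ F_7^5.


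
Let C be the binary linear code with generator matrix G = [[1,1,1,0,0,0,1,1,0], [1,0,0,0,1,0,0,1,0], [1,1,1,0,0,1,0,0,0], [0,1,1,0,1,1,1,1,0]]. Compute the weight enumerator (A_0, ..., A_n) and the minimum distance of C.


Weight distribution: A_0 = 1, A_1 = 1, A_2 = 1, A_3 = 4, A_4 = 5, A_5 = 3, A_6 = 1. Minimum distance d = 1.

Enumerate all 2^4 = 16 messages m ∈ F_2^4.
For each, compute codeword c = mG in F_2^9, then tally its weight.
  m = 0000 → c = 000000000, weight = 0.
  m = 1000 → c = 111000110, weight = 5.
  m = 0100 → c = 100010010, weight = 3.
  m = 1100 → c = 011010100, weight = 4.
  m = 0010 → c = 111001000, weight = 4.
  m = 1010 → c = 000001110, weight = 3.
  m = 0110 → c = 011011010, weight = 5.
  m = 1110 → c = 100011100, weight = 4.
  m = 0001 → c = 011011110, weight = 6.
  m = 1001 → c = 100011000, weight = 3.
  m = 0101 → c = 111001100, weight = 5.
  m = 1101 → c = 000001010, weight = 2.
  m = 0011 → c = 100010110, weight = 4.
  m = 1011 → c = 011010000, weight = 3.
  m = 0111 → c = 000000100, weight = 1.
  m = 1111 → c = 111000010, weight = 4.
Tally weights:
  weight 0: 1 codewords.
  weight 1: 1 codewords.
  weight 2: 1 codewords.
  weight 3: 4 codewords.
  weight 4: 5 codewords.
  weight 5: 3 codewords.
  weight 6: 1 codewords.
Minimum distance d = smallest w > 0 with A_w > 0 = 1.
Sanity: Σ A_w = 16 = 2^4 = 16 ✓.


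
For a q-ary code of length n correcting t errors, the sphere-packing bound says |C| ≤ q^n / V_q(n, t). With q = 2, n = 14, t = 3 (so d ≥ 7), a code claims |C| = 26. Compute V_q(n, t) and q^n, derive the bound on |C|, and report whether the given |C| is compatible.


V_q(n, t) = 470, q^n = 16384, Hamming bound = 34, |C| = 26 ≤ bound (satisfied).

Step 1: Compute V_q(n, t) = Σ_{j=0}^3 C(n, j) (q−1)^j.
  j = 0: C(14,0)·(1)^0 = 1·1 = 1.
  j = 1: C(14,1)·(1)^1 = 14·1 = 14.
  j = 2: C(14,2)·(1)^2 = 91·1 = 91.
  j = 3: C(14,3)·(1)^3 = 364·1 = 364.
  V_q(n, t) = 1 + 14 + 91 + 364 = 470.
Step 2: q^n = 2^14 = 16384.
Step 3: Hamming bound ⌊q^n / V_q(n,t)⌋ = ⌊16384/470⌋ = 34.
Step 4: Compare |C| = 26 to 34: satisfied.
The claimed |C| lies below the Hamming bound.


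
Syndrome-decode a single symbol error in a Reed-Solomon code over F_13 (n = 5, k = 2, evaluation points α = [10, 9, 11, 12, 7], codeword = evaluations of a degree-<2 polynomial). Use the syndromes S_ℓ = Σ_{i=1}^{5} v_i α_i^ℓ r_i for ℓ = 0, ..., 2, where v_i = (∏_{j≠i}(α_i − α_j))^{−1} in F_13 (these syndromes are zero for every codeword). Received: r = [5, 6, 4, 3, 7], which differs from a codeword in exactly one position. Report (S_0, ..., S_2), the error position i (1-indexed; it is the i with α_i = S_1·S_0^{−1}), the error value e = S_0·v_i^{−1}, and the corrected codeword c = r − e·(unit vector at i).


S = (4, 2, 1), error at position 5, error magnitude e = 12, c = [5, 6, 4, 3, 8].

Step 1: column multipliers v_i = (∏_{j≠i}(α_i − α_j))^{−1} mod 13.
  i = 1 (α = 10): (10−9)(10−11)(10−12)(10−7) = 1·(−1)·(−2)·3 = 6 ≡ 6, so v_1 = 6^{−1} = 11 (mod 13).
  i = 2 (α = 9): (9−10)(9−11)(9−12)(9−7) = (−1)·(−2)·(−3)·2 = −12 ≡ 1, so v_2 = 1^{−1} = 1 (mod 13).
  i = 3 (α = 11): (11−10)(11−9)(11−12)(11−7) = 1·2·(−1)·4 = −8 ≡ 5, so v_3 = 5^{−1} = 8 (mod 13).
  i = 4 (α = 12): (12−10)(12−9)(12−11)(12−7) = 2·3·1·5 = 30 ≡ 4, so v_4 = 4^{−1} = 10 (mod 13).
  i = 5 (α = 7): (7−10)(7−9)(7−11)(7−12) = (−3)·(−2)·(−4)·(−5) = 120 ≡ 3, so v_5 = 3^{−1} = 9 (mod 13).
  v = [11, 1, 8, 10, 9].
Step 2: syndromes of r = [5, 6, 4, 3, 7] (all sums mod 13).
  S_0 = Σ v_i r_i = 11·5 + 1·6 + 8·4 + 10·3 + 9·7 = 186 ≡ 4.
  S_1 = Σ v_i α_i r_i = 11·10·5 + 1·9·6 + 8·11·4 + 10·12·3 + 9·7·7 = 1757 ≡ 2.
  α_i^2 mod 13 = [9, 3, 4, 1, 10].
  S_2 = Σ v_i α_i^2 r_i = 11·9·5 + 1·3·6 + 8·4·4 + 10·1·3 + 9·10·7 = 1301 ≡ 1.
  S = (4, 2, 1) ≠ 0, so r is not a codeword (an error is present).
Step 3: locate the error. For a single error e at position i, S_ℓ = v_i·e·α_i^ℓ, so α_err = S_1/S_0.
  S_0^{−1} = 4^{−1} = 10 (mod 13), so α_err = 2·10 = 20 ≡ 7 = α_5. Error position i = 5.
  Consistency check: S_2/S_1 = 1·7 = 7 ≡ 7 = α_err ✓ (single-error assumption holds).
Step 4: error magnitude e = S_0/v_5 = S_0·∏_{j≠5}(α_5 − α_j) = 4·3 = 12 ≡ 12 (mod 13).
Step 5: correct position 5: c_5 = r_5 − e = 7 − 12 ≡ 8 (mod 13). Hence c = [5, 6, 4, 3, 8].
  Check: interpolating c through the α_i gives m(x) = 2 + 12·x (degree < 2) with m(α_i) = c_i for every i, so c is indeed a codeword.


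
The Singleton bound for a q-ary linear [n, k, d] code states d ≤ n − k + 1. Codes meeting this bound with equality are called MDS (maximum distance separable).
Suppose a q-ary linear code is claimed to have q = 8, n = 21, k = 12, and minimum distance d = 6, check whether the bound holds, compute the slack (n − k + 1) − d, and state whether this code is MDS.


Singleton RHS = n − k + 1 = 10, slack = 4, bound satisfied, not MDS.

Singleton bound: d ≤ n − k + 1.
Here n = 21, k = 12, so n − k + 1 = 10.
Given d = 6, check d ≤ 10: YES.
Slack = (n − k + 1) − d = 4.
The code is NOT MDS (slack = 4 > 0).
Description: the claimed parameters are [21, 12, 6]_8; such a code would be non-MDS.


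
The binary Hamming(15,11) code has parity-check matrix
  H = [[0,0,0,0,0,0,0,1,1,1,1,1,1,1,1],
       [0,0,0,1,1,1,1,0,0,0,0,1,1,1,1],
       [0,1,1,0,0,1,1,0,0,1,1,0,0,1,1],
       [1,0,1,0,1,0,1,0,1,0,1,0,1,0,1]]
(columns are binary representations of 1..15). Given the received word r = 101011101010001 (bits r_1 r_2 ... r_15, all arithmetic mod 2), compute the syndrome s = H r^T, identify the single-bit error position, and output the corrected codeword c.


s = (1, 0, 1, 1)^T, error position = 11, corrected codeword c = 101011101000001

Compute s = H r^T mod 2 one row at a time:
  s_1 = 0 + 1 + 0 + 1 + 0 + 0 + 0 + 1 = 3 ≡ 1 (mod 2).
  s_2 = 0 + 1 + 1 + 1 + 0 + 0 + 0 + 1 = 4 ≡ 0 (mod 2).
  s_3 = 0 + 1 + 1 + 1 + 0 + 1 + 0 + 1 = 5 ≡ 1 (mod 2).
  s_4 = 1 + 1 + 1 + 1 + 1 + 1 + 0 + 1 = 7 ≡ 1 (mod 2).
s = (1, 0, 1, 1)^T — this equals column 11 of H (binary 1011), so error is at position 11.
Correct: flip bit 11 of r = 101011101010001 to get c = 101011101000001.


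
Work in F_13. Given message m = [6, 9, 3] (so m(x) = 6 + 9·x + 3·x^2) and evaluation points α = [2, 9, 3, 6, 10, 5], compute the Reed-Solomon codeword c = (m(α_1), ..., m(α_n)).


c = [10, 5, 8, 12, 6, 9]

Message polynomial: m(x) = 6 + 9·x + 3·x^2 (mod 13).
For each evaluation point α_i, compute m(α_i) mod 13:
  α_1 = 2: Horner steps 3 → 2 → 10, so m(2) = 10.
  α_2 = 9: Horner steps 3 → 10 → 5, so m(9) = 5.
  α_3 = 3: Horner steps 3 → 5 → 8, so m(3) = 8.
  α_4 = 6: Horner steps 3 → 1 → 12, so m(6) = 12.
  α_5 = 10: Horner steps 3 → 0 → 6, so m(10) = 6.
  α_6 = 5: Horner steps 3 → 11 → 9, so m(5) = 9.
Codeword c = [10, 5, 8, 12, 6, 9] ∈ F_13^6.


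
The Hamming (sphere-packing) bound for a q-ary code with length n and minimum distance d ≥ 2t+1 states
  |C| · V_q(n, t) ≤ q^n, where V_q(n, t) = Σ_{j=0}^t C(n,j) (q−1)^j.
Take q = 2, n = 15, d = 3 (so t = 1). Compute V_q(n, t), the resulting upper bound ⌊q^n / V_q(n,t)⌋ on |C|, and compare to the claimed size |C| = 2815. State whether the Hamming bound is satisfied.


V_q(n, t) = 16, q^n = 32768, Hamming bound = 2048, |C| = 2815 > bound (violated).

Step 1: Compute V_q(n, t) = Σ_{j=0}^1 C(n, j) (q−1)^j.
  j = 0: C(15,0)·(1)^0 = 1·1 = 1.
  j = 1: C(15,1)·(1)^1 = 15·1 = 15.
  V_q(n, t) = 1 + 15 = 16.
Step 2: q^n = 2^15 = 32768.
Step 3: Hamming bound ⌊q^n / V_q(n,t)⌋ = ⌊32768/16⌋ = 2048.
Step 4: Compare |C| = 2815 to 2048: violated.
The claimed |C| lies above the Hamming bound, so no 2-ary code of length 15 with d ≥ 3 can have 2815 codewords.


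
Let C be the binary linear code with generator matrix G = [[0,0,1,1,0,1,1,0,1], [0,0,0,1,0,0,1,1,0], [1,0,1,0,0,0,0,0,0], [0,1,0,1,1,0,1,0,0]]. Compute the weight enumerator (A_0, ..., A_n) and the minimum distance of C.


Weight distribution: A_0 = 1, A_2 = 1, A_3 = 2, A_4 = 3, A_5 = 6, A_6 = 1, A_8 = 2. Minimum distance d = 2.

Enumerate all 2^4 = 16 messages m ∈ F_2^4.
For each, compute codeword c = mG in F_2^9, then tally its weight.
  m = 0000 → c = 000000000, weight = 0.
  m = 1000 → c = 001101101, weight = 5.
  m = 0100 → c = 000100110, weight = 3.
  m = 1100 → c = 001001011, weight = 4.
  m = 0010 → c = 101000000, weight = 2.
  m = 1010 → c = 100101101, weight = 5.
  m = 0110 → c = 101100110, weight = 5.
  m = 1110 → c = 100001011, weight = 4.
  m = 0001 → c = 010110100, weight = 4.
  m = 1001 → c = 011011001, weight = 5.
  m = 0101 → c = 010010010, weight = 3.
  m = 1101 → c = 011111111, weight = 8.
  m = 0011 → c = 111110100, weight = 6.
  m = 1011 → c = 110011001, weight = 5.
  m = 0111 → c = 111010010, weight = 5.
  m = 1111 → c = 110111111, weight = 8.
Tally weights:
  weight 0: 1 codewords.
  weight 2: 1 codewords.
  weight 3: 2 codewords.
  weight 4: 3 codewords.
  weight 5: 6 codewords.
  weight 6: 1 codewords.
  weight 8: 2 codewords.
Minimum distance d = smallest w > 0 with A_w > 0 = 2.
Sanity: Σ A_w = 16 = 2^4 = 16 ✓.


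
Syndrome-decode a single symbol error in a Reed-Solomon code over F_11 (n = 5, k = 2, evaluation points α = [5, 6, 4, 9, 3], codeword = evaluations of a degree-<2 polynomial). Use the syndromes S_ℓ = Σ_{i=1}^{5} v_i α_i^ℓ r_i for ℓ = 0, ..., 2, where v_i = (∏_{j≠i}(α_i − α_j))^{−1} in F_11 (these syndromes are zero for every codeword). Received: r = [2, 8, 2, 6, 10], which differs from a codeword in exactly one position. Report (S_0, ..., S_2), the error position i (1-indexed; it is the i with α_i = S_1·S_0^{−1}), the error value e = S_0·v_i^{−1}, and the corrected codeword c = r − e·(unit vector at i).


S = (1, 5, 3), error at position 1, error magnitude e = 8, c = [5, 8, 2, 6, 10].

Step 1: column multipliers v_i = (∏_{j≠i}(α_i − α_j))^{−1} mod 11.
  i = 1 (α = 5): (5−6)(5−4)(5−9)(5−3) = (−1)·1·(−4)·2 = 8 ≡ 8, so v_1 = 8^{−1} = 7 (mod 11).
  i = 2 (α = 6): (6−5)(6−4)(6−9)(6−3) = 1·2·(−3)·3 = −18 ≡ 4, so v_2 = 4^{−1} = 3 (mod 11).
  i = 3 (α = 4): (4−5)(4−6)(4−9)(4−3) = (−1)·(−2)·(−5)·1 = −10 ≡ 1, so v_3 = 1^{−1} = 1 (mod 11).
  i = 4 (α = 9): (9−5)(9−6)(9−4)(9−3) = 4·3·5·6 = 360 ≡ 8, so v_4 = 8^{−1} = 7 (mod 11).
  i = 5 (α = 3): (3−5)(3−6)(3−4)(3−9) = (−2)·(−3)·(−1)·(−6) = 36 ≡ 3, so v_5 = 3^{−1} = 4 (mod 11).
  v = [7, 3, 1, 7, 4].
Step 2: syndromes of r = [2, 8, 2, 6, 10] (all sums mod 11).
  S_0 = Σ v_i r_i = 7·2 + 3·8 + 1·2 + 7·6 + 4·10 = 122 ≡ 1.
  S_1 = Σ v_i α_i r_i = 7·5·2 + 3·6·8 + 1·4·2 + 7·9·6 + 4·3·10 = 720 ≡ 5.
  α_i^2 mod 11 = [3, 3, 5, 4, 9].
  S_2 = Σ v_i α_i^2 r_i = 7·3·2 + 3·3·8 + 1·5·2 + 7·4·6 + 4·9·10 = 652 ≡ 3.
  S = (1, 5, 3) ≠ 0, so r is not a codeword (an error is present).
Step 3: locate the error. For a single error e at position i, S_ℓ = v_i·e·α_i^ℓ, so α_err = S_1/S_0.
  S_0^{−1} = 1^{−1} = 1 (mod 11), so α_err = 5·1 = 5 ≡ 5 = α_1. Error position i = 1.
  Consistency check: S_2/S_1 = 3·9 = 27 ≡ 5 = α_err ✓ (single-error assumption holds).
Step 4: error magnitude e = S_0/v_1 = S_0·∏_{j≠1}(α_1 − α_j) = 1·8 = 8 ≡ 8 (mod 11).
Step 5: correct position 1: c_1 = r_1 − e = 2 − 8 ≡ 5 (mod 11). Hence c = [5, 8, 2, 6, 10].
  Check: interpolating c through the α_i gives m(x) = 1 + 3·x (degree < 2) with m(α_i) = c_i for every i, so c is indeed a codeword.


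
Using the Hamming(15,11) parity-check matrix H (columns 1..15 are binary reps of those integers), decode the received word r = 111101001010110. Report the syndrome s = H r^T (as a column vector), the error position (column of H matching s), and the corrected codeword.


s = (0, 0, 1, 1)^T, error position = 3, corrected codeword c = 110101001010110

Compute s = H r^T mod 2 one row at a time:
  s_1 = 0 + 1 + 0 + 1 + 0 + 1 + 1 + 0 = 4 ≡ 0 (mod 2).
  s_2 = 1 + 0 + 1 + 0 + 0 + 1 + 1 + 0 = 4 ≡ 0 (mod 2).
  s_3 = 1 + 1 + 1 + 0 + 0 + 1 + 1 + 0 = 5 ≡ 1 (mod 2).
  s_4 = 1 + 1 + 0 + 0 + 1 + 1 + 1 + 0 = 5 ≡ 1 (mod 2).
s = (0, 0, 1, 1)^T — this equals column 3 of H (binary 0011), so error is at position 3.
Correct: flip bit 3 of r = 111101001010110 to get c = 110101001010110.


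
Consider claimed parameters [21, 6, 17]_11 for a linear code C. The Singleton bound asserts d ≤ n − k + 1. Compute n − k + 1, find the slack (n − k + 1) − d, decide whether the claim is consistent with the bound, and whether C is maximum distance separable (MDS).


Singleton RHS = n − k + 1 = 16, slack = -1, bound violated (no such code; not MDS).

Singleton bound: d ≤ n − k + 1.
Here n = 21, k = 6, so n − k + 1 = 16.
Given d = 17, check d ≤ 16: NO.
Slack = (n − k + 1) − d = -1.
The slack is negative: d = 17 exceeds n − k + 1 = 16 by 1, so the Singleton bound is violated and no linear [21, 6, 17]_11 code can exist. In particular it is not MDS (MDS requires d = n − k + 1 exactly).
Description: the claimed parameters are [21, 6, 17]_11; such a code would be impossible (violates the Singleton bound).


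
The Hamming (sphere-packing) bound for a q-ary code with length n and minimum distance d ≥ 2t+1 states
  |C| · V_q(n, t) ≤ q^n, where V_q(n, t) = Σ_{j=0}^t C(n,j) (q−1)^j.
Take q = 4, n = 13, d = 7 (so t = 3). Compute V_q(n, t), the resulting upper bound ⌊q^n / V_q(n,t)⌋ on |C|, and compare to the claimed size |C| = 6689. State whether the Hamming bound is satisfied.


V_q(n, t) = 8464, q^n = 67108864, Hamming bound = 7928, |C| = 6689 ≤ bound (satisfied).

Step 1: Compute V_q(n, t) = Σ_{j=0}^3 C(n, j) (q−1)^j.
  j = 0: C(13,0)·(3)^0 = 1·1 = 1.
  j = 1: C(13,1)·(3)^1 = 13·3 = 39.
  j = 2: C(13,2)·(3)^2 = 78·9 = 702.
  j = 3: C(13,3)·(3)^3 = 286·27 = 7722.
  V_q(n, t) = 1 + 39 + 702 + 7722 = 8464.
Step 2: q^n = 4^13 = 67108864.
Step 3: Hamming bound ⌊q^n / V_q(n,t)⌋ = ⌊67108864/8464⌋ = 7928.
Step 4: Compare |C| = 6689 to 7928: satisfied.
The claimed |C| lies below the Hamming bound.


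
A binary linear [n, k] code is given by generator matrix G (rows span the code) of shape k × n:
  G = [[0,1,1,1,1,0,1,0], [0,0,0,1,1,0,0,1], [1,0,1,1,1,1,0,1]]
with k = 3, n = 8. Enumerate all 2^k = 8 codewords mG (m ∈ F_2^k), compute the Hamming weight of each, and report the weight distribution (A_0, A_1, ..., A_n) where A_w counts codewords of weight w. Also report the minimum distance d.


Weight distribution: A_0 = 1, A_3 = 2, A_4 = 1, A_5 = 2, A_6 = 2. Minimum distance d = 3.

Enumerate all 2^3 = 8 messages m ∈ F_2^3.
For each, compute codeword c = mG in F_2^8, then tally its weight.
  m = 000 → c = 00000000, weight = 0.
  m = 100 → c = 01111010, weight = 5.
  m = 010 → c = 00011001, weight = 3.
  m = 110 → c = 01100011, weight = 4.
  m = 001 → c = 10111101, weight = 6.
  m = 101 → c = 11000111, weight = 5.
  m = 011 → c = 10100100, weight = 3.
  m = 111 → c = 11011110, weight = 6.
Tally weights:
  weight 0: 1 codewords.
  weight 3: 2 codewords.
  weight 4: 1 codewords.
  weight 5: 2 codewords.
  weight 6: 2 codewords.
Minimum distance d = smallest w > 0 with A_w > 0 = 3.
Sanity: Σ A_w = 8 = 2^3 = 8 ✓.


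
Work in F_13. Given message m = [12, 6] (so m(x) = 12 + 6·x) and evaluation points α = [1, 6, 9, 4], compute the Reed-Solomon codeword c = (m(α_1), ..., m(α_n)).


c = [5, 9, 1, 10]

Message polynomial: m(x) = 12 + 6·x (mod 13).
For each evaluation point α_i, compute m(α_i) mod 13:
  α_1 = 1: Horner steps 6 → 5, so m(1) = 5.
  α_2 = 6: Horner steps 6 → 9, so m(6) = 9.
  α_3 = 9: Horner steps 6 → 1, so m(9) = 1.
  α_4 = 4: Horner steps 6 → 10, so m(4) = 10.
Codeword c = [5, 9, 1, 10] ∈ F_13^4.


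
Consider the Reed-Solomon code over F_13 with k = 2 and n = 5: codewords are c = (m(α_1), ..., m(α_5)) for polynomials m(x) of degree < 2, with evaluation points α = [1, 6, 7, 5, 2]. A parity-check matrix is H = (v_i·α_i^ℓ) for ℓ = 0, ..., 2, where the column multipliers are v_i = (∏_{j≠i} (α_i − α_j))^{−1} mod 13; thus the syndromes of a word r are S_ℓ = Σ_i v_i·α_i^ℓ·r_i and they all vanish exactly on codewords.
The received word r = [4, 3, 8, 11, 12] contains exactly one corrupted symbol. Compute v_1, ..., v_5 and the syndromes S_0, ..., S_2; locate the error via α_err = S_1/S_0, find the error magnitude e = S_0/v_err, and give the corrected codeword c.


S = (11, 9, 5), error at position 5, error magnitude e = 3, c = [4, 3, 8, 11, 9].

Step 1: column multipliers v_i = (∏_{j≠i}(α_i − α_j))^{−1} mod 13.
  i = 1 (α = 1): (1−6)(1−7)(1−5)(1−2) = (−5)·(−6)·(−4)·(−1) = 120 ≡ 3, so v_1 = 3^{−1} = 9 (mod 13).
  i = 2 (α = 6): (6−1)(6−7)(6−5)(6−2) = 5·(−1)·1·4 = −20 ≡ 6, so v_2 = 6^{−1} = 11 (mod 13).
  i = 3 (α = 7): (7−1)(7−6)(7−5)(7−2) = 6·1·2·5 = 60 ≡ 8, so v_3 = 8^{−1} = 5 (mod 13).
  i = 4 (α = 5): (5−1)(5−6)(5−7)(5−2) = 4·(−1)·(−2)·3 = 24 ≡ 11, so v_4 = 11^{−1} = 6 (mod 13).
  i = 5 (α = 2): (2−1)(2−6)(2−7)(2−5) = 1·(−4)·(−5)·(−3) = −60 ≡ 5, so v_5 = 5^{−1} = 8 (mod 13).
  v = [9, 11, 5, 6, 8].
Step 2: syndromes of r = [4, 3, 8, 11, 12] (all sums mod 13).
  S_0 = Σ v_i r_i = 9·4 + 11·3 + 5·8 + 6·11 + 8·12 = 271 ≡ 11.
  S_1 = Σ v_i α_i r_i = 9·1·4 + 11·6·3 + 5·7·8 + 6·5·11 + 8·2·12 = 1036 ≡ 9.
  α_i^2 mod 13 = [1, 10, 10, 12, 4].
  S_2 = Σ v_i α_i^2 r_i = 9·1·4 + 11·10·3 + 5·10·8 + 6·12·11 + 8·4·12 = 1942 ≡ 5.
  S = (11, 9, 5) ≠ 0, so r is not a codeword (an error is present).
Step 3: locate the error. For a single error e at position i, S_ℓ = v_i·e·α_i^ℓ, so α_err = S_1/S_0.
  S_0^{−1} = 11^{−1} = 6 (mod 13), so α_err = 9·6 = 54 ≡ 2 = α_5. Error position i = 5.
  Consistency check: S_2/S_1 = 5·3 = 15 ≡ 2 = α_err ✓ (single-error assumption holds).
Step 4: error magnitude e = S_0/v_5 = S_0·∏_{j≠5}(α_5 − α_j) = 11·5 = 55 ≡ 3 (mod 13).
Step 5: correct position 5: c_5 = r_5 − e = 12 − 3 ≡ 9 (mod 13). Hence c = [4, 3, 8, 11, 9].
  Check: interpolating c through the α_i gives m(x) = 12 + 5·x (degree < 2) with m(α_i) = c_i for every i, so c is indeed a codeword.


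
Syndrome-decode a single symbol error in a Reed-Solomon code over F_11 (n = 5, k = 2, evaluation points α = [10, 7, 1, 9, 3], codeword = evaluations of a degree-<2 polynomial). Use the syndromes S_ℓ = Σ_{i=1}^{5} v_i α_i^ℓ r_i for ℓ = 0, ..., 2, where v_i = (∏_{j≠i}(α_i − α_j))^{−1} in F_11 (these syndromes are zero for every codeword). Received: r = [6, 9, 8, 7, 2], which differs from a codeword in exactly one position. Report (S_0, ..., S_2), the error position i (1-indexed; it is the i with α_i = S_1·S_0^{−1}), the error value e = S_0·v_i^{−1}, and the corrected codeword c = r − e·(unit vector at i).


S = (8, 8, 8), error at position 3, error magnitude e = 4, c = [6, 9, 4, 7, 2].

Step 1: column multipliers v_i = (∏_{j≠i}(α_i − α_j))^{−1} mod 11.
  i = 1 (α = 10): (10−7)(10−1)(10−9)(10−3) = 3·9·1·7 = 189 ≡ 2, so v_1 = 2^{−1} = 6 (mod 11).
  i = 2 (α = 7): (7−10)(7−1)(7−9)(7−3) = (−3)·6·(−2)·4 = 144 ≡ 1, so v_2 = 1^{−1} = 1 (mod 11).
  i = 3 (α = 1): (1−10)(1−7)(1−9)(1−3) = (−9)·(−6)·(−8)·(−2) = 864 ≡ 6, so v_3 = 6^{−1} = 2 (mod 11).
  i = 4 (α = 9): (9−10)(9−7)(9−1)(9−3) = (−1)·2·8·6 = −96 ≡ 3, so v_4 = 3^{−1} = 4 (mod 11).
  i = 5 (α = 3): (3−10)(3−7)(3−1)(3−9) = (−7)·(−4)·2·(−6) = −336 ≡ 5, so v_5 = 5^{−1} = 9 (mod 11).
  v = [6, 1, 2, 4, 9].
Step 2: syndromes of r = [6, 9, 8, 7, 2] (all sums mod 11).
  S_0 = Σ v_i r_i = 6·6 + 1·9 + 2·8 + 4·7 + 9·2 = 107 ≡ 8.
  S_1 = Σ v_i α_i r_i = 6·10·6 + 1·7·9 + 2·1·8 + 4·9·7 + 9·3·2 = 745 ≡ 8.
  α_i^2 mod 11 = [1, 5, 1, 4, 9].
  S_2 = Σ v_i α_i^2 r_i = 6·1·6 + 1·5·9 + 2·1·8 + 4·4·7 + 9·9·2 = 371 ≡ 8.
  S = (8, 8, 8) ≠ 0, so r is not a codeword (an error is present).
Step 3: locate the error. For a single error e at position i, S_ℓ = v_i·e·α_i^ℓ, so α_err = S_1/S_0.
  S_0^{−1} = 8^{−1} = 7 (mod 11), so α_err = 8·7 = 56 ≡ 1 = α_3. Error position i = 3.
  Consistency check: S_2/S_1 = 8·7 = 56 ≡ 1 = α_err ✓ (single-error assumption holds).
Step 4: error magnitude e = S_0/v_3 = S_0·∏_{j≠3}(α_3 − α_j) = 8·6 = 48 ≡ 4 (mod 11).
Step 5: correct position 3: c_3 = r_3 − e = 8 − 4 ≡ 4 (mod 11). Hence c = [6, 9, 4, 7, 2].
  Check: interpolating c through the α_i gives m(x) = 5 + 10·x (degree < 2) with m(α_i) = c_i for every i, so c is indeed a codeword.


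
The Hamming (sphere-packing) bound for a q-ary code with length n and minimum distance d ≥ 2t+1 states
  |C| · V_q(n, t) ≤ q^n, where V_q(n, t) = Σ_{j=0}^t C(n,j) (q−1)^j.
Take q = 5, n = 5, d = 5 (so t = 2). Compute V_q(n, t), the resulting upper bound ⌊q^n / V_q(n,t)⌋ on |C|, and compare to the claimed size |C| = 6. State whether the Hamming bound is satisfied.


V_q(n, t) = 181, q^n = 3125, Hamming bound = 17, |C| = 6 ≤ bound (satisfied).

Step 1: Compute V_q(n, t) = Σ_{j=0}^2 C(n, j) (q−1)^j.
  j = 0: C(5,0)·(4)^0 = 1·1 = 1.
  j = 1: C(5,1)·(4)^1 = 5·4 = 20.
  j = 2: C(5,2)·(4)^2 = 10·16 = 160.
  V_q(n, t) = 1 + 20 + 160 = 181.
Step 2: q^n = 5^5 = 3125.
Step 3: Hamming bound ⌊q^n / V_q(n,t)⌋ = ⌊3125/181⌋ = 17.
Step 4: Compare |C| = 6 to 17: satisfied.
The claimed |C| lies below the Hamming bound.


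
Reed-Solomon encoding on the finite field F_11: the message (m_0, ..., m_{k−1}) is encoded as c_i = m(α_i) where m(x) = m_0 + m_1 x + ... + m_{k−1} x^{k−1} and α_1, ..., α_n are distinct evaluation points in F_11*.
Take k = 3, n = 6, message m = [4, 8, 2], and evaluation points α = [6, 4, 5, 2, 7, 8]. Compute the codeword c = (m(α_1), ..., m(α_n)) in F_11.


c = [3, 2, 6, 6, 4, 9]

Message polynomial: m(x) = 4 + 8·x + 2·x^2 (mod 11).
For each evaluation point α_i, compute m(α_i) mod 11:
  α_1 = 6: Horner steps 2 → 9 → 3, so m(6) = 3.
  α_2 = 4: Horner steps 2 → 5 → 2, so m(4) = 2.
  α_3 = 5: Horner steps 2 → 7 → 6, so m(5) = 6.
  α_4 = 2: Horner steps 2 → 1 → 6, so m(2) = 6.
  α_5 = 7: Horner steps 2 → 0 → 4, so m(7) = 4.
  α_6 = 8: Horner steps 2 → 2 → 9, so m(8) = 9.
Codeword c = [3, 2, 6, 6, 4, 9] ∈ F_11^6.


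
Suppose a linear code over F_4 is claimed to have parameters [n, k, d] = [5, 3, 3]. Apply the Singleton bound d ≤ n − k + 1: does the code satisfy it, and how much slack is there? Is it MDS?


Singleton RHS = n − k + 1 = 3, slack = 0, bound satisfied, MDS.

Singleton bound: d ≤ n − k + 1.
Here n = 5, k = 3, so n − k + 1 = 3.
Given d = 3, check d ≤ 3: YES.
Slack = (n − k + 1) − d = 0.
The code is MDS (slack = 0).
Description: the claimed parameters are [5, 3, 3]_4; such a code would be MDS (meets Singleton bound).


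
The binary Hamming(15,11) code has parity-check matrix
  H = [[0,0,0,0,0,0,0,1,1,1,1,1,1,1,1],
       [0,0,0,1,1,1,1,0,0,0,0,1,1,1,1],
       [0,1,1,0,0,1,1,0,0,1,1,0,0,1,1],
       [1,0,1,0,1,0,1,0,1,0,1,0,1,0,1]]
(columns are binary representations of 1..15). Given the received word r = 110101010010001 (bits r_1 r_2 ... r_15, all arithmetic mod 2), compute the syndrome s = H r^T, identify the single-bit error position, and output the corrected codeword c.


s = (1, 1, 0, 1)^T, error position = 13, corrected codeword c = 110101010010101

Compute s = H r^T mod 2 one row at a time:
  s_1 = 1 + 0 + 0 + 1 + 0 + 0 + 0 + 1 = 3 ≡ 1 (mod 2).
  s_2 = 1 + 0 + 1 + 0 + 0 + 0 + 0 + 1 = 3 ≡ 1 (mod 2).
  s_3 = 1 + 0 + 1 + 0 + 0 + 1 + 0 + 1 = 4 ≡ 0 (mod 2).
  s_4 = 1 + 0 + 0 + 0 + 0 + 1 + 0 + 1 = 3 ≡ 1 (mod 2).
s = (1, 1, 0, 1)^T — this equals column 13 of H (binary 1101), so error is at position 13.
Correct: flip bit 13 of r = 110101010010001 to get c = 110101010010101.


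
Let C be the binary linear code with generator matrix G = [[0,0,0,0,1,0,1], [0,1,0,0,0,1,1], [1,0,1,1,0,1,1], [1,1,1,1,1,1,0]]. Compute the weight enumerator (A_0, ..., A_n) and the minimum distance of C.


Weight distribution: A_0 = 1, A_1 = 1, A_2 = 3, A_3 = 4, A_4 = 1, A_5 = 3, A_6 = 3. Minimum distance d = 1.

Enumerate all 2^4 = 16 messages m ∈ F_2^4.
For each, compute codeword c = mG in F_2^7, then tally its weight.
  m = 0000 → c = 0000000, weight = 0.
  m = 1000 → c = 0000101, weight = 2.
  m = 0100 → c = 0100011, weight = 3.
  m = 1100 → c = 0100110, weight = 3.
  m = 0010 → c = 1011011, weight = 5.
  m = 1010 → c = 1011110, weight = 5.
  m = 0110 → c = 1111000, weight = 4.
  m = 1110 → c = 1111101, weight = 6.
  m = 0001 → c = 1111110, weight = 6.
  m = 1001 → c = 1111011, weight = 6.
  m = 0101 → c = 1011101, weight = 5.
  m = 1101 → c = 1011000, weight = 3.
  m = 0011 → c = 0100101, weight = 3.
  m = 1011 → c = 0100000, weight = 1.
  m = 0111 → c = 0000110, weight = 2.
  m = 1111 → c = 0000011, weight = 2.
Tally weights:
  weight 0: 1 codewords.
  weight 1: 1 codewords.
  weight 2: 3 codewords.
  weight 3: 4 codewords.
  weight 4: 1 codewords.
  weight 5: 3 codewords.
  weight 6: 3 codewords.
Minimum distance d = smallest w > 0 with A_w > 0 = 1.
Sanity: Σ A_w = 16 = 2^4 = 16 ✓.
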